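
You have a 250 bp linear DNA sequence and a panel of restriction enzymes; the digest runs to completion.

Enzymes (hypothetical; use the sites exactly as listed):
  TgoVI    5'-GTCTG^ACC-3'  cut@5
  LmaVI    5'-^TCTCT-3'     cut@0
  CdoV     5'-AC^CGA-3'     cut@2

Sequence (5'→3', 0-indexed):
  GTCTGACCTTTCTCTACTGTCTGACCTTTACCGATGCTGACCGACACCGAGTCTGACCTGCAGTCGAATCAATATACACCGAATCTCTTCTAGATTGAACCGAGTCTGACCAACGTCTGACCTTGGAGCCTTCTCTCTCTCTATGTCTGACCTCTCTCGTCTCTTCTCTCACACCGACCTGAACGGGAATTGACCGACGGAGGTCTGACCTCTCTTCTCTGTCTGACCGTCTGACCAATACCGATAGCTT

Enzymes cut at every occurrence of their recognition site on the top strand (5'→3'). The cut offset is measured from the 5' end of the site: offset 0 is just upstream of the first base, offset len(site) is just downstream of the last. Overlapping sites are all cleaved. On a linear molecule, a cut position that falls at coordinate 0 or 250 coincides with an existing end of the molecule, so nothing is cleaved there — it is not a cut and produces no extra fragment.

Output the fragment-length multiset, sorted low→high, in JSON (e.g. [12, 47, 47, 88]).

Scan for sites:
  TgoVI GTCTGACC/5: at [0, 18, 50, 103, 114, 144, 202, 220, 228] ⇒ [5, 23, 55, 108, 119, 149, 207, 225, 233]
  LmaVI TCTCT/0: at [10, 83, 131, 133, 135, 137, 152, 159, 164, 210, 215] ⇒ [10, 83, 131, 133, 135, 137, 152, 159, 164, 210, 215]
  CdoV ACCGA/2: at [29, 39, 45, 77, 98, 172, 192, 239] ⇒ [31, 41, 47, 79, 100, 174, 194, 241]

All cut coordinates (distinct, sorted): [5, 10, 23, 31, 41, 47, 55, 79, 83, 100, 108, 119, 131, 133, 135, 137, 149, 152, 159, 164, 174, 194, 207, 210, 215, 225, 233, 241]

Fragment lengths:
  [0,5): 5 bp
  [5,10): 5 bp
  [10,23): 13 bp
  [23,31): 8 bp
  [31,41): 10 bp
  [41,47): 6 bp
  [47,55): 8 bp
  [55,79): 24 bp
  [79,83): 4 bp
  [83,100): 17 bp
  [100,108): 8 bp
  [108,119): 11 bp
  [119,131): 12 bp
  [131,133): 2 bp
  [133,135): 2 bp
  [135,137): 2 bp
  [137,149): 12 bp
  [149,152): 3 bp
  [152,159): 7 bp
  [159,164): 5 bp
  [164,174): 10 bp
  [174,194): 20 bp
  [194,207): 13 bp
  [207,210): 3 bp
  [210,215): 5 bp
  [215,225): 10 bp
  [225,233): 8 bp
  [233,241): 8 bp
  [241,250): 9 bp

[2,2,2,3,3,4,5,5,5,5,6,7,8,8,8,8,8,9,10,10,10,11,12,12,13,13,17,20,24]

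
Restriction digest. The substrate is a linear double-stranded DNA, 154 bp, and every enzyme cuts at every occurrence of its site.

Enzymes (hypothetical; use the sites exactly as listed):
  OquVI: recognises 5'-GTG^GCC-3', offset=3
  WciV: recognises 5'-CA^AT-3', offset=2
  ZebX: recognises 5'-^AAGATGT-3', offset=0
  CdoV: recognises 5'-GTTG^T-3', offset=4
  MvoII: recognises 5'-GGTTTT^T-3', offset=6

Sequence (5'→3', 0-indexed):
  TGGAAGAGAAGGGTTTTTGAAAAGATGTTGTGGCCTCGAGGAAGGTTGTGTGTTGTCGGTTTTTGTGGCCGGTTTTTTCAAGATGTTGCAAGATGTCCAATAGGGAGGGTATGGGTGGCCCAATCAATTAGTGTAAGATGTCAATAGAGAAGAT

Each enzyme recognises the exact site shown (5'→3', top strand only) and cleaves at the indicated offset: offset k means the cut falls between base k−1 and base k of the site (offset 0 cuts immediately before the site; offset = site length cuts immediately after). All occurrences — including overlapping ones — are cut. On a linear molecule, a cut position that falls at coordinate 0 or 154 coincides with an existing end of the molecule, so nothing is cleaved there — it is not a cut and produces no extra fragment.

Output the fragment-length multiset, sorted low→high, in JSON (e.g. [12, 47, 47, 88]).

[2,3,4,4,4,5,7,8,8,9,9,9,10,10,11,16,17,18]

Per-enzyme occurrences:
  OquVI GTGGCC/3: at [29, 64, 114] ⇒ [32, 67, 117]
  WciV CAAT/2: at [97, 120, 124, 141] ⇒ [99, 122, 126, 143]
  ZebX AAGATGT/0: at [21, 79, 89, 134] ⇒ [21, 79, 89, 134]
  CdoV GTTGT/4: at [26, 44, 51] ⇒ [30, 48, 55]
  MvoII GGTTTTT/6: at [11, 57, 70] ⇒ [17, 63, 76]

All cut coordinates (distinct, sorted): [17, 21, 30, 32, 48, 55, 63, 67, 76, 79, 89, 99, 117, 122, 126, 134, 143]

Fragment lengths:
  [0,17): 17 bp
  [17,21): 4 bp
  [21,30): 9 bp
  [30,32): 2 bp
  [32,48): 16 bp
  [48,55): 7 bp
  [55,63): 8 bp
  [63,67): 4 bp
  [67,76): 9 bp
  [76,79): 3 bp
  [79,89): 10 bp
  [89,99): 10 bp
  [99,117): 18 bp
  [117,122): 5 bp
  [122,126): 4 bp
  [126,134): 8 bp
  [134,143): 9 bp
  [143,154): 11 bp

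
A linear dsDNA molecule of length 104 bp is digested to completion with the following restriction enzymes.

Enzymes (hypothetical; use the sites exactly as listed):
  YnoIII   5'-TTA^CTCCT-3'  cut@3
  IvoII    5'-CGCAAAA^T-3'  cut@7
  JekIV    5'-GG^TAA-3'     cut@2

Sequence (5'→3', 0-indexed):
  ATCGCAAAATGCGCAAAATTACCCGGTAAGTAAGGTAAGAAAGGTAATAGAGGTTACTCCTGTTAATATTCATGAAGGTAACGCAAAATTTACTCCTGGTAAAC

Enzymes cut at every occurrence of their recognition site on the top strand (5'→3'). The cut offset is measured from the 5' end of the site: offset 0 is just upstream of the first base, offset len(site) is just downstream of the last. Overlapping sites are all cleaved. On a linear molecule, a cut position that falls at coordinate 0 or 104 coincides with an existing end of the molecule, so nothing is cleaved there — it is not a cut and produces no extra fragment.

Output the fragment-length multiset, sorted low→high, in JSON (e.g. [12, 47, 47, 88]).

[4,5,7,8,9,9,9,9,10,12,22]

Per-enzyme occurrences:
  YnoIII TTACTCCT/3: at [53, 89] ⇒ [56, 92]
  IvoII CGCAAAAT/7: at [2, 11, 81] ⇒ [9, 18, 88]
  JekIV GGTAA/2: at [24, 33, 42, 76, 97] ⇒ [26, 35, 44, 78, 99]

All cut coordinates (distinct, sorted): [9, 18, 26, 35, 44, 56, 78, 88, 92, 99]

Fragments:
  [0,9): 9 bp
  [9,18): 9 bp
  [18,26): 8 bp
  [26,35): 9 bp
  [35,44): 9 bp
  [44,56): 12 bp
  [56,78): 22 bp
  [78,88): 10 bp
  [88,92): 4 bp
  [92,99): 7 bp
  [99,104): 5 bp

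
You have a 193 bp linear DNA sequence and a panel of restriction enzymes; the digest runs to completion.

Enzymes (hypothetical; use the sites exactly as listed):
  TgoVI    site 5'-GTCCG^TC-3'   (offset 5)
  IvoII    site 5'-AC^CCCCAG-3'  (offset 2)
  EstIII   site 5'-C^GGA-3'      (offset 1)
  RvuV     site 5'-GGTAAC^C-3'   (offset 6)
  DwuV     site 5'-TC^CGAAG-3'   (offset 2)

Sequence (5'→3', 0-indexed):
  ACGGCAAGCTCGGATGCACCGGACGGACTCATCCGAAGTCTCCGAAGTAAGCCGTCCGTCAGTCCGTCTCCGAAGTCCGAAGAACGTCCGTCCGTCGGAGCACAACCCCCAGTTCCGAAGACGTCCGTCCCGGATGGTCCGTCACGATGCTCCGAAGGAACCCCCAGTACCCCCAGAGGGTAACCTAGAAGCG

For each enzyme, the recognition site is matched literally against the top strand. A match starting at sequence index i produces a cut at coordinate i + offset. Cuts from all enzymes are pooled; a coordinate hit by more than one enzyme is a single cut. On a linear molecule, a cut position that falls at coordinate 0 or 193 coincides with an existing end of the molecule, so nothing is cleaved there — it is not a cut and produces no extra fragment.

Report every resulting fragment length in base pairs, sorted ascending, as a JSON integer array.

Site scan:
  TgoVI GTCCGTC/5: at [53, 61, 85, 89, 122, 136] ⇒ [58, 66, 90, 94, 127, 141]
  IvoII ACCCCCAG/2: at [104, 159, 168] ⇒ [106, 161, 170]
  EstIII CGGA/1: at [10, 19, 23, 95, 130] ⇒ [11, 20, 24, 96, 131]
  RvuV GGTAACC/6: at [178] ⇒ [184]
  DwuV TCCGAAG/2: at [31, 40, 68, 75, 113, 150] ⇒ [33, 42, 70, 77, 115, 152]

All cut coordinates (distinct, sorted): [11, 20, 24, 33, 42, 58, 66, 70, 77, 90, 94, 96, 106, 115, 127, 131, 141, 152, 161, 170, 184]

Fragments:
  [0,11): 11 bp
  [11,20): 9 bp
  [20,24): 4 bp
  [24,33): 9 bp
  [33,42): 9 bp
  [42,58): 16 bp
  [58,66): 8 bp
  [66,70): 4 bp
  [70,77): 7 bp
  [77,90): 13 bp
  [90,94): 4 bp
  [94,96): 2 bp
  [96,106): 10 bp
  [106,115): 9 bp
  [115,127): 12 bp
  [127,131): 4 bp
  [131,141): 10 bp
  [141,152): 11 bp
  [152,161): 9 bp
  [161,170): 9 bp
  [170,184): 14 bp
  [184,193): 9 bp

[2,4,4,4,4,7,8,9,9,9,9,9,9,9,10,10,11,11,12,13,14,16]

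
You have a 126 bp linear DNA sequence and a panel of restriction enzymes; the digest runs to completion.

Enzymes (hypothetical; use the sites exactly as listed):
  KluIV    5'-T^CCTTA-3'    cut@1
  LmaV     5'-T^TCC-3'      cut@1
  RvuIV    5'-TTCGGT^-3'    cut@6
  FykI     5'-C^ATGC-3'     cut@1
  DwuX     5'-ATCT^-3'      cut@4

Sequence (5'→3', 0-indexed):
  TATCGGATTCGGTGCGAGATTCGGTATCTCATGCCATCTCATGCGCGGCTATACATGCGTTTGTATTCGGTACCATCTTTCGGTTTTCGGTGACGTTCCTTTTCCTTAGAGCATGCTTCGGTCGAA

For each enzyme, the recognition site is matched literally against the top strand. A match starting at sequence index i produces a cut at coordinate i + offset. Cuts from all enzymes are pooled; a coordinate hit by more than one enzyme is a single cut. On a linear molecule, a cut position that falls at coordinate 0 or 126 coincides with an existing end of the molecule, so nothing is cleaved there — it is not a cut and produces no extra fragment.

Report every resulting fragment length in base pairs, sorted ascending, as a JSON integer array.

[1,1,1,4,4,5,6,6,7,7,9,9,10,12,13,14,17]

Scan for sites:
  KluIV TCCTTA/1: at [102] ⇒ [103]
  LmaV TTCC/1: at [95, 101] ⇒ [96, 102]
  RvuIV TTCGGT/6: at [7, 19, 65, 78, 85, 116] ⇒ [13, 25, 71, 84, 91, 122]
  FykI CATGC/1: at [29, 39, 53, 111] ⇒ [30, 40, 54, 112]
  DwuX ATCT/4: at [25, 35, 74] ⇒ [29, 39, 78]

All cut coordinates (distinct, sorted): [13, 25, 29, 30, 39, 40, 54, 71, 78, 84, 91, 96, 102, 103, 112, 122]

Fragment lengths:
  [0,13): 13 bp
  [13,25): 12 bp
  [25,29): 4 bp
  [29,30): 1 bp
  [30,39): 9 bp
  [39,40): 1 bp
  [40,54): 14 bp
  [54,71): 17 bp
  [71,78): 7 bp
  [78,84): 6 bp
  [84,91): 7 bp
  [91,96): 5 bp
  [96,102): 6 bp
  [102,103): 1 bp
  [103,112): 9 bp
  [112,122): 10 bp
  [122,126): 4 bp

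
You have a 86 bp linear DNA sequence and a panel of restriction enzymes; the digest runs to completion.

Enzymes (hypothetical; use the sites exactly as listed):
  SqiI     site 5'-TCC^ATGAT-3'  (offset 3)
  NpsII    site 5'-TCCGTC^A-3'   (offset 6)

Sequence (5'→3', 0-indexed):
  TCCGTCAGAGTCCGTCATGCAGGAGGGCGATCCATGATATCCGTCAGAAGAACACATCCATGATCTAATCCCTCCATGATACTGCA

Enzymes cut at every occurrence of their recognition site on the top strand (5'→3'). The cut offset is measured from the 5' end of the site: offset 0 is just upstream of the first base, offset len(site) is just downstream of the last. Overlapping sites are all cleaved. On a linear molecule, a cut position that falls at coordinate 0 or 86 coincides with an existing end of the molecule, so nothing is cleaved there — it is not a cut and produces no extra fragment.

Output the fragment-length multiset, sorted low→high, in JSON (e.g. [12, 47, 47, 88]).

[6,10,11,12,14,16,17]

Per-enzyme occurrences:
  SqiI TCCATGAT/3: at [30, 56, 72] ⇒ [33, 59, 75]
  NpsII TCCGTCA/6: at [0, 10, 39] ⇒ [6, 16, 45]

Pooled cuts: [6, 16, 33, 45, 59, 75]

Fragment lengths:
  [0,6): 6 bp
  [6,16): 10 bp
  [16,33): 17 bp
  [33,45): 12 bp
  [45,59): 14 bp
  [59,75): 16 bp
  [75,86): 11 bp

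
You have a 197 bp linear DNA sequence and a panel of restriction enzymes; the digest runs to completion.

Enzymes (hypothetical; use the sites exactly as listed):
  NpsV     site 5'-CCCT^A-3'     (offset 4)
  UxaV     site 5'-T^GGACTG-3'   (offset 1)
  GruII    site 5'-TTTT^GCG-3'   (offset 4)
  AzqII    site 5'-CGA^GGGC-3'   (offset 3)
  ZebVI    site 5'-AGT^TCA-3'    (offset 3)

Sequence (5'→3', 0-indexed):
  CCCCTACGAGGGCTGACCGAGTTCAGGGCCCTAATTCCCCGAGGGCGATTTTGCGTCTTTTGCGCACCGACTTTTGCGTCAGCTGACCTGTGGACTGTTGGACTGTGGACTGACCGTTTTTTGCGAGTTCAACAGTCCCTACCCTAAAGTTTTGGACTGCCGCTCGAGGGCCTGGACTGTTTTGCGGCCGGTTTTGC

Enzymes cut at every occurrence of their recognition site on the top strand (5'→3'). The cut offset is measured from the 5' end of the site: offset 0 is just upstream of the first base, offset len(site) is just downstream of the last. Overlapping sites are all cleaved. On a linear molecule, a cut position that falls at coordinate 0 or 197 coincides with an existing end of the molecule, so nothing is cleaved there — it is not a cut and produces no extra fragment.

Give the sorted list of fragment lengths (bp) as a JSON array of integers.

Per-enzyme occurrences:
  NpsV CCCTA/4: at [1, 28, 136, 141] ⇒ [5, 32, 140, 145]
  UxaV TGGACTG/1: at [90, 98, 105, 152, 172] ⇒ [91, 99, 106, 153, 173]
  GruII TTTTGCG/4: at [48, 57, 71, 118, 179] ⇒ [52, 61, 75, 122, 183]
  AzqII CGAGGGC/3: at [6, 39, 164] ⇒ [9, 42, 167]
  ZebVI AGTTCA/3: at [19, 125] ⇒ [22, 128]

All cut coordinates (distinct, sorted): [5, 9, 22, 32, 42, 52, 61, 75, 91, 99, 106, 122, 128, 140, 145, 153, 167, 173, 183]

Fragments:
  [0,5): 5 bp
  [5,9): 4 bp
  [9,22): 13 bp
  [22,32): 10 bp
  [32,42): 10 bp
  [42,52): 10 bp
  [52,61): 9 bp
  [61,75): 14 bp
  [75,91): 16 bp
  [91,99): 8 bp
  [99,106): 7 bp
  [106,122): 16 bp
  [122,128): 6 bp
  [128,140): 12 bp
  [140,145): 5 bp
  [145,153): 8 bp
  [153,167): 14 bp
  [167,173): 6 bp
  [173,183): 10 bp
  [183,197): 14 bp

[4,5,5,6,6,7,8,8,9,10,10,10,10,12,13,14,14,14,16,16]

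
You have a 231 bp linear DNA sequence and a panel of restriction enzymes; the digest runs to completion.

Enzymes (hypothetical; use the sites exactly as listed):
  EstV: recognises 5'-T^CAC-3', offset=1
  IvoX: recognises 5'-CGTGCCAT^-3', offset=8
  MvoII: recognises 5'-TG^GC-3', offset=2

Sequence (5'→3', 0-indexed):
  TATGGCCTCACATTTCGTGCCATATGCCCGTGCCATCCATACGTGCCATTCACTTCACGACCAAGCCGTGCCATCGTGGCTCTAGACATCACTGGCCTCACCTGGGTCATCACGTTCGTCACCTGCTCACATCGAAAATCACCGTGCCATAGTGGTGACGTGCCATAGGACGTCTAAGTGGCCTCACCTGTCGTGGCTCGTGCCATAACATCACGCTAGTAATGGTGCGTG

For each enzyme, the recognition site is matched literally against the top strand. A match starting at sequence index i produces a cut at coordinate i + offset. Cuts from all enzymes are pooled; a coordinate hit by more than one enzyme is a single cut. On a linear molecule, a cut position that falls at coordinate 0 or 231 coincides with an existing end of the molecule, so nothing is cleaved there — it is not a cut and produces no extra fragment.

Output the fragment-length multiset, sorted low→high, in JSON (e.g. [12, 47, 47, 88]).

Site scan:
  EstV TCAC/1: at [7, 49, 54, 88, 97, 109, 118, 126, 138, 183, 210] ⇒ [8, 50, 55, 89, 98, 110, 119, 127, 139, 184, 211]
  IvoX CGTGCCAT/8: at [15, 28, 41, 66, 142, 158, 198] ⇒ [23, 36, 49, 74, 150, 166, 206]
  MvoII TGGC/2: at [2, 76, 92, 178, 193] ⇒ [4, 78, 94, 180, 195]

All cut coordinates (distinct, sorted): [4, 8, 23, 36, 49, 50, 55, 74, 78, 89, 94, 98, 110, 119, 127, 139, 150, 166, 180, 184, 195, 206, 211]

Fragment lengths:
  [0,4): 4 bp
  [4,8): 4 bp
  [8,23): 15 bp
  [23,36): 13 bp
  [36,49): 13 bp
  [49,50): 1 bp
  [50,55): 5 bp
  [55,74): 19 bp
  [74,78): 4 bp
  [78,89): 11 bp
  [89,94): 5 bp
  [94,98): 4 bp
  [98,110): 12 bp
  [110,119): 9 bp
  [119,127): 8 bp
  [127,139): 12 bp
  [139,150): 11 bp
  [150,166): 16 bp
  [166,180): 14 bp
  [180,184): 4 bp
  [184,195): 11 bp
  [195,206): 11 bp
  [206,211): 5 bp
  [211,231): 20 bp

[1,4,4,4,4,4,5,5,5,8,9,11,11,11,11,12,12,13,13,14,15,16,19,20]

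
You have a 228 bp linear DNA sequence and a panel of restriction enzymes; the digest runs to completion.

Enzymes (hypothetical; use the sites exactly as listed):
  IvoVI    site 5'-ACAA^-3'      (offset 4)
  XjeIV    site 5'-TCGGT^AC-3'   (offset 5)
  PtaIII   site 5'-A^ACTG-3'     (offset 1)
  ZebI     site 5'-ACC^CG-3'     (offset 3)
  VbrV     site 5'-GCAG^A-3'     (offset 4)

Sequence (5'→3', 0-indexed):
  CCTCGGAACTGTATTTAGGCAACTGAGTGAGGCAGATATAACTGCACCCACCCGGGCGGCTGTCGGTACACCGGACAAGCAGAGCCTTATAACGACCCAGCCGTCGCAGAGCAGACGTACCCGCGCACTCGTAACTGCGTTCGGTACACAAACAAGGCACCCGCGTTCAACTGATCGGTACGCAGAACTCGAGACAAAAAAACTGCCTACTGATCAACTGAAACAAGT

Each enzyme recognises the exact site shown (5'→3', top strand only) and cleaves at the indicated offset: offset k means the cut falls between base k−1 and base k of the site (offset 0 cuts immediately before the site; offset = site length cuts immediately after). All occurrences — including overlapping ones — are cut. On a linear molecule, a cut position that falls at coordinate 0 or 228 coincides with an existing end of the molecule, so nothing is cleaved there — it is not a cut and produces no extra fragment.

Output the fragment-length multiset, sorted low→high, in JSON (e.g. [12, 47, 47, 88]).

[2,4,4,4,5,5,6,6,6,7,7,8,10,10,11,12,12,12,12,14,14,15,15,27]

Site scan:
  IvoVI ACAA/4: at [74, 147, 151, 193, 222] ⇒ [78, 151, 155, 197, 226]
  XjeIV TCGGTAC/5: at [62, 140, 174] ⇒ [67, 145, 179]
  PtaIII AACTG/1: at [6, 20, 39, 132, 168, 200, 215] ⇒ [7, 21, 40, 133, 169, 201, 216]
  ZebI ACCCG/3: at [49, 118, 158] ⇒ [52, 121, 161]
  VbrV GCAGA/4: at [31, 78, 105, 110, 181] ⇒ [35, 82, 109, 114, 185]

All cut coordinates (distinct, sorted): [7, 21, 35, 40, 52, 67, 78, 82, 109, 114, 121, 133, 145, 151, 155, 161, 169, 179, 185, 197, 201, 216, 226]

Fragments:
  [0,7): 7 bp
  [7,21): 14 bp
  [21,35): 14 bp
  [35,40): 5 bp
  [40,52): 12 bp
  [52,67): 15 bp
  [67,78): 11 bp
  [78,82): 4 bp
  [82,109): 27 bp
  [109,114): 5 bp
  [114,121): 7 bp
  [121,133): 12 bp
  [133,145): 12 bp
  [145,151): 6 bp
  [151,155): 4 bp
  [155,161): 6 bp
  [161,169): 8 bp
  [169,179): 10 bp
  [179,185): 6 bp
  [185,197): 12 bp
  [197,201): 4 bp
  [201,216): 15 bp
  [216,226): 10 bp
  [226,228): 2 bp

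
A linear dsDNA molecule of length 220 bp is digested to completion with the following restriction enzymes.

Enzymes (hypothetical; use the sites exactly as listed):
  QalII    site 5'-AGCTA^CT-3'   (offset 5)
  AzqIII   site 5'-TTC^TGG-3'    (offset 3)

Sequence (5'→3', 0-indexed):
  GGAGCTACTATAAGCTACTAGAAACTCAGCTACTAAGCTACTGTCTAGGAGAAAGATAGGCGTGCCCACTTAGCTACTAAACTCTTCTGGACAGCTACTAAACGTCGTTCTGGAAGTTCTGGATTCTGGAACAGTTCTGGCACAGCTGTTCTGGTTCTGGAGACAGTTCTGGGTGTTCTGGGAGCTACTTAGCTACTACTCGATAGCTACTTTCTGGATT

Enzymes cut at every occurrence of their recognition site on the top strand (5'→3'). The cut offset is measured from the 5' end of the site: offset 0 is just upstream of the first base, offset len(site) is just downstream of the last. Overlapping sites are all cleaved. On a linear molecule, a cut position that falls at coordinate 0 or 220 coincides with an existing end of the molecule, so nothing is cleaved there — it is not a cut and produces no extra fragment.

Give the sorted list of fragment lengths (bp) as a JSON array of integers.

[5,6,6,7,7,8,8,9,9,9,10,10,11,11,12,13,14,14,15,36]

Scan for sites:
  QalII (AGCTACT, off=5): starts [2, 12, 27, 35, 71, 92, 182, 190, 204] → cuts [7, 17, 32, 40, 76, 97, 187, 195, 209]
  AzqIII (TTCTGG, off=3): starts [84, 107, 116, 123, 134, 148, 154, 166, 175, 211] → cuts [87, 110, 119, 126, 137, 151, 157, 169, 178, 214]

All cut coordinates (distinct, sorted): [7, 17, 32, 40, 76, 87, 97, 110, 119, 126, 137, 151, 157, 169, 178, 187, 195, 209, 214]

Fragment lengths:
  [0,7): 7 bp
  [7,17): 10 bp
  [17,32): 15 bp
  [32,40): 8 bp
  [40,76): 36 bp
  [76,87): 11 bp
  [87,97): 10 bp
  [97,110): 13 bp
  [110,119): 9 bp
  [119,126): 7 bp
  [126,137): 11 bp
  [137,151): 14 bp
  [151,157): 6 bp
  [157,169): 12 bp
  [169,178): 9 bp
  [178,187): 9 bp
  [187,195): 8 bp
  [195,209): 14 bp
  [209,214): 5 bp
  [214,220): 6 bp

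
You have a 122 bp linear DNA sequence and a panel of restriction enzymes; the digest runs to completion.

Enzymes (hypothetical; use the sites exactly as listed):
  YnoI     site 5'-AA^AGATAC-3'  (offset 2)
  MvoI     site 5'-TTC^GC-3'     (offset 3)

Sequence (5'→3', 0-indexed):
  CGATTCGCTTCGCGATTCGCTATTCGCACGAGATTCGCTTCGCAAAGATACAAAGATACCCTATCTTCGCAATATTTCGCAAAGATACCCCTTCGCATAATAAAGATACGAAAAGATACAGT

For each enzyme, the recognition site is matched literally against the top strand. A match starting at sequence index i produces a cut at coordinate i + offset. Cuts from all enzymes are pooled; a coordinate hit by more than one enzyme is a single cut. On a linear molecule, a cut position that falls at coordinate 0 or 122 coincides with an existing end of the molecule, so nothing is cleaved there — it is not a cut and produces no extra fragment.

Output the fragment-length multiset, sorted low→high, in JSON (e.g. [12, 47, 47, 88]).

[4,4,5,5,6,7,7,8,9,9,10,10,11,12,15]

Per-enzyme occurrences:
  YnoI AAAGATAC/2: at [43, 51, 80, 101, 111] ⇒ [45, 53, 82, 103, 113]
  MvoI TTCGC/3: at [3, 8, 15, 22, 33, 38, 65, 75, 91] ⇒ [6, 11, 18, 25, 36, 41, 68, 78, 94]

All cut coordinates (distinct, sorted): [6, 11, 18, 25, 36, 41, 45, 53, 68, 78, 82, 94, 103, 113]

Fragments:
  [0,6): 6 bp
  [6,11): 5 bp
  [11,18): 7 bp
  [18,25): 7 bp
  [25,36): 11 bp
  [36,41): 5 bp
  [41,45): 4 bp
  [45,53): 8 bp
  [53,68): 15 bp
  [68,78): 10 bp
  [78,82): 4 bp
  [82,94): 12 bp
  [94,103): 9 bp
  [103,113): 10 bp
  [113,122): 9 bp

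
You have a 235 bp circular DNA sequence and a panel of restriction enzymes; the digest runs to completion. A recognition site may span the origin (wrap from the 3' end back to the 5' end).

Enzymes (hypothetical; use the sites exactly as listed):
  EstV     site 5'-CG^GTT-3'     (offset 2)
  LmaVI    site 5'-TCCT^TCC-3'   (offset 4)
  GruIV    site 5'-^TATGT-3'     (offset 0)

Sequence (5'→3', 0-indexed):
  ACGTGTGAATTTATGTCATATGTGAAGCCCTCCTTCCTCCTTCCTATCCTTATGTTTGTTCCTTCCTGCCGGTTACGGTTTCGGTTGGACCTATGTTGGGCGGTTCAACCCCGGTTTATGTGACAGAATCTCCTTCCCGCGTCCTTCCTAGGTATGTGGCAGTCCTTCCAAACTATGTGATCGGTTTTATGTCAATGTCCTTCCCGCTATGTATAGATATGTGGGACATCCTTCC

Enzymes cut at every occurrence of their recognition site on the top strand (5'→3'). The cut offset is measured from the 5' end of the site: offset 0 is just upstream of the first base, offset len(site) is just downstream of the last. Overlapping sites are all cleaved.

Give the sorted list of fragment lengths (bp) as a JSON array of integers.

Site scan:
  EstV (CGGTT, off=2): starts [69, 75, 81, 100, 111, 181] → cuts [71, 77, 83, 102, 113, 183]
  LmaVI (TCCTTCC, off=4): starts [30, 37, 59, 130, 141, 162, 197, 228] → cuts [34, 41, 63, 134, 145, 166, 201, 232]
  GruIV (TATGT, off=0): starts [11, 18, 50, 91, 116, 152, 173, 187, 207, 217] → cuts [11, 18, 50, 91, 116, 152, 173, 187, 207, 217]

Pooled cuts: [11, 18, 34, 41, 50, 63, 71, 77, 83, 91, 102, 113, 116, 134, 145, 152, 166, 173, 183, 187, 201, 207, 217, 232]

Fragments:
  11→18: 7 bp
  18→34: 16 bp
  34→41: 7 bp
  41→50: 9 bp
  50→63: 13 bp
  63→71: 8 bp
  71→77: 6 bp
  77→83: 6 bp
  83→91: 8 bp
  91→102: 11 bp
  102→113: 11 bp
  113→116: 3 bp
  116→134: 18 bp
  134→145: 11 bp
  145→152: 7 bp
  152→166: 14 bp
  166→173: 7 bp
  173→183: 10 bp
  183→187: 4 bp
  187→201: 14 bp
  201→207: 6 bp
  207→217: 10 bp
  217→232: 15 bp
  232→11 (wrap): 235-232+11 = 14 bp

[3,4,6,6,6,7,7,7,7,8,8,9,10,10,11,11,11,13,14,14,14,15,16,18]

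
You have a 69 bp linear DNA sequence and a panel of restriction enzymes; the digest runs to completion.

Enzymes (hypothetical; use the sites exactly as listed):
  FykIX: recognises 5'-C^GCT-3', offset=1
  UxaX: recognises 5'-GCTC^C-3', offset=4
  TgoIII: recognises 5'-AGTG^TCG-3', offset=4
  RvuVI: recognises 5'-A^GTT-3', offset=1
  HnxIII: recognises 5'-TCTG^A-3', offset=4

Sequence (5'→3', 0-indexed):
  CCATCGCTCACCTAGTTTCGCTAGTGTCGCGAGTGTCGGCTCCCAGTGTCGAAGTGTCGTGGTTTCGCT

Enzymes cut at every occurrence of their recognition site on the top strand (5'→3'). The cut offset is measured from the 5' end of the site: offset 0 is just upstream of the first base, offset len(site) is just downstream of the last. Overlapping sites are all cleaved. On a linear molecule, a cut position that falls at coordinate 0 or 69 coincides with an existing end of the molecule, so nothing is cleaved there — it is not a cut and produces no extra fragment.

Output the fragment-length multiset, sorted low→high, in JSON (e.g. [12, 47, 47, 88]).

Site scan:
  FykIX CGCT/1: at [4, 18, 65] ⇒ [5, 19, 66]
  UxaX GCTCC/4: at [38] ⇒ [42]
  TgoIII AGTGTCG/4: at [22, 31, 44, 52] ⇒ [26, 35, 48, 56]
  RvuVI AGTT/1: at [13] ⇒ [14]
  HnxIII (TCTGA, off=4): no sites

All cut coordinates (distinct, sorted): [5, 14, 19, 26, 35, 42, 48, 56, 66]

Fragment lengths:
  [0,5): 5 bp
  [5,14): 9 bp
  [14,19): 5 bp
  [19,26): 7 bp
  [26,35): 9 bp
  [35,42): 7 bp
  [42,48): 6 bp
  [48,56): 8 bp
  [56,66): 10 bp
  [66,69): 3 bp

[3,5,5,6,7,7,8,9,9,10]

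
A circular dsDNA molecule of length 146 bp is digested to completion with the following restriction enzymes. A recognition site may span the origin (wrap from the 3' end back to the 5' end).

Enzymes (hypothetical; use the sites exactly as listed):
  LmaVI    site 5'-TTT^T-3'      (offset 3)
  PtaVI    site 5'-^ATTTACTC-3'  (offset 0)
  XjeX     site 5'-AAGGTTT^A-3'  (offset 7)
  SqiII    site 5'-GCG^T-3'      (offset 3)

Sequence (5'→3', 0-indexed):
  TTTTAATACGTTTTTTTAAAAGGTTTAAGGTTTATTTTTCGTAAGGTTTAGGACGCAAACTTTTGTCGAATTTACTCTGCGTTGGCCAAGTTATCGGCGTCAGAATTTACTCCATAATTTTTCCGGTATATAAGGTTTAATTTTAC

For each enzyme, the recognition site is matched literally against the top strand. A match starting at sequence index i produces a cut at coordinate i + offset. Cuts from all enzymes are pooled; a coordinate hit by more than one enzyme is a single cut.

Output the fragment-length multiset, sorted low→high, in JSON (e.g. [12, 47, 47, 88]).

Per-enzyme occurrences:
  LmaVI (TTTT, off=3): starts [0, 10, 11, 12, 13, 34, 35, 60, 117, 118, 140] → cuts [3, 13, 14, 15, 16, 37, 38, 63, 120, 121, 143]
  PtaVI (ATTTACTC, off=0): starts [69, 104] → cuts [69, 104]
  XjeX (AAGGTTTA, off=7): starts [19, 26, 42, 131] → cuts [26, 33, 49, 138]
  SqiII (GCGT, off=3): starts [78, 96] → cuts [81, 99]

Pooled cuts: [3, 13, 14, 15, 16, 26, 33, 37, 38, 49, 63, 69, 81, 99, 104, 120, 121, 138, 143]

Fragments:
  3→13: 10 bp
  13→14: 1 bp
  14→15: 1 bp
  15→16: 1 bp
  16→26: 10 bp
  26→33: 7 bp
  33→37: 4 bp
  37→38: 1 bp
  38→49: 11 bp
  49→63: 14 bp
  63→69: 6 bp
  69→81: 12 bp
  81→99: 18 bp
  99→104: 5 bp
  104→120: 16 bp
  120→121: 1 bp
  121→138: 17 bp
  138→143: 5 bp
  143→3 (wrap): 146-143+3 = 6 bp

[1,1,1,1,1,4,5,5,6,6,7,10,10,11,12,14,16,17,18]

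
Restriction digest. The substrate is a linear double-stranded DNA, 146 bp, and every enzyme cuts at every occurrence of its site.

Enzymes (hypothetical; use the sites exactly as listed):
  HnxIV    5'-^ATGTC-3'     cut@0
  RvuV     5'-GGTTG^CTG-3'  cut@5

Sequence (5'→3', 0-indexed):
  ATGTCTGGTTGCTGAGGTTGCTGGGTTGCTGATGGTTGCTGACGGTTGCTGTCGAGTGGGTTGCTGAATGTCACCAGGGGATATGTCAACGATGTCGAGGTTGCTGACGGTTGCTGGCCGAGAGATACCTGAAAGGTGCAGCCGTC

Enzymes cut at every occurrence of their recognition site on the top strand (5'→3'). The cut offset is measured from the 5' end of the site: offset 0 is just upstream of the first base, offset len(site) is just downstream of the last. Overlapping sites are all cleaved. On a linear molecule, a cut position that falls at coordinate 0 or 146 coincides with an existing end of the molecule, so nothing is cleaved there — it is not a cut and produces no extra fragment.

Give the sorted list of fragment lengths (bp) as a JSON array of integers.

[4,8,9,9,10,10,10,11,12,15,15,33]

Scan for sites:
  HnxIV (ATGTC, off=0): starts [0, 67, 82, 91] → cuts [67, 82, 91] (position 0 is a terminus of the linear molecule — no cut)
  RvuV (GGTTGCTG, off=5): starts [6, 15, 23, 33, 43, 58, 98, 108] → cuts [11, 20, 28, 38, 48, 63, 103, 113]

All cut coordinates (distinct, sorted): [11, 20, 28, 38, 48, 63, 67, 82, 91, 103, 113]

Fragments:
  [0,11): 11 bp
  [11,20): 9 bp
  [20,28): 8 bp
  [28,38): 10 bp
  [38,48): 10 bp
  [48,63): 15 bp
  [63,67): 4 bp
  [67,82): 15 bp
  [82,91): 9 bp
  [91,103): 12 bp
  [103,113): 10 bp
  [113,146): 33 bp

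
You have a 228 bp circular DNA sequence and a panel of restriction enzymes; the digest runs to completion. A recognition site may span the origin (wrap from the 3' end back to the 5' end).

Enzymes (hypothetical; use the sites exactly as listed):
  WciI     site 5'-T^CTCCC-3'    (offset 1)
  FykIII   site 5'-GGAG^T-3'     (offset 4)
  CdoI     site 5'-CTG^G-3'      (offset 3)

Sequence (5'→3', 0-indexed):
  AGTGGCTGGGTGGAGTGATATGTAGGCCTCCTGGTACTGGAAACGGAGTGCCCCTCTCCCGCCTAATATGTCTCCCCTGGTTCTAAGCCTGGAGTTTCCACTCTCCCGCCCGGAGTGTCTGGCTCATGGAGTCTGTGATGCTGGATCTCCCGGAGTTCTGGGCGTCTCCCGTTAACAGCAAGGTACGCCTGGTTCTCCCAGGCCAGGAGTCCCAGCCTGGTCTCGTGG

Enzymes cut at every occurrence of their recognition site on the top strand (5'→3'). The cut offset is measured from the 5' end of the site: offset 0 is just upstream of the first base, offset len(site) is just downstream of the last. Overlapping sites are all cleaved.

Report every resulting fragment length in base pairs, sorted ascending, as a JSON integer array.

Scan for sites:
  WciI (TCTCCC, off=1): starts [54, 70, 101, 145, 164, 193] → cuts [55, 71, 102, 146, 165, 194]
  FykIII (GGAGT, off=4): starts [11, 44, 90, 111, 127, 151, 205, 226] → cuts [2, 15, 48, 94, 115, 131, 155, 209]
  CdoI (CTGG, off=3): starts [5, 30, 36, 76, 88, 118, 140, 157, 188, 216] → cuts [8, 33, 39, 79, 91, 121, 143, 160, 191, 219]

All cut coordinates (distinct, sorted): [2, 8, 15, 33, 39, 48, 55, 71, 79, 91, 94, 102, 115, 121, 131, 143, 146, 155, 160, 165, 191, 194, 209, 219]

Fragments:
  2→8: 6 bp
  8→15: 7 bp
  15→33: 18 bp
  33→39: 6 bp
  39→48: 9 bp
  48→55: 7 bp
  55→71: 16 bp
  71→79: 8 bp
  79→91: 12 bp
  91→94: 3 bp
  94→102: 8 bp
  102→115: 13 bp
  115→121: 6 bp
  121→131: 10 bp
  131→143: 12 bp
  143→146: 3 bp
  146→155: 9 bp
  155→160: 5 bp
  160→165: 5 bp
  165→191: 26 bp
  191→194: 3 bp
  194→209: 15 bp
  209→219: 10 bp
  219→2 (wrap): 228-219+2 = 11 bp

[3,3,3,5,5,6,6,6,7,7,8,8,9,9,10,10,11,12,12,13,15,16,18,26]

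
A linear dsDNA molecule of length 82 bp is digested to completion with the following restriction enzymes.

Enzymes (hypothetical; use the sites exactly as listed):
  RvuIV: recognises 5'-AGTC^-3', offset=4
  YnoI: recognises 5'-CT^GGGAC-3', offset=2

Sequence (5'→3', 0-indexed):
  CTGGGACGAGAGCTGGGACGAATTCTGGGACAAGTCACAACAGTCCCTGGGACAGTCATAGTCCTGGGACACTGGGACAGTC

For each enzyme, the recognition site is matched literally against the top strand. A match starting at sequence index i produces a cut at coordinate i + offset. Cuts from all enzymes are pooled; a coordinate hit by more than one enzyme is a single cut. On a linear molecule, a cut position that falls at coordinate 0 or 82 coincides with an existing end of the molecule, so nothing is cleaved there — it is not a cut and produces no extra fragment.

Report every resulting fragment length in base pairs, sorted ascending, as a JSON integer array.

[2,2,3,6,8,9,9,9,10,12,12]

Per-enzyme occurrences:
  RvuIV (AGTC, off=4): starts [32, 41, 53, 59, 78] → cuts [36, 45, 57, 63] (position 82 is a terminus of the linear molecule — no cut)
  YnoI (CTGGGAC, off=2): starts [0, 12, 24, 46, 63, 71] → cuts [2, 14, 26, 48, 65, 73]

All cut coordinates (distinct, sorted): [2, 14, 26, 36, 45, 48, 57, 63, 65, 73]

Fragments:
  [0,2): 2 bp
  [2,14): 12 bp
  [14,26): 12 bp
  [26,36): 10 bp
  [36,45): 9 bp
  [45,48): 3 bp
  [48,57): 9 bp
  [57,63): 6 bp
  [63,65): 2 bp
  [65,73): 8 bp
  [73,82): 9 bp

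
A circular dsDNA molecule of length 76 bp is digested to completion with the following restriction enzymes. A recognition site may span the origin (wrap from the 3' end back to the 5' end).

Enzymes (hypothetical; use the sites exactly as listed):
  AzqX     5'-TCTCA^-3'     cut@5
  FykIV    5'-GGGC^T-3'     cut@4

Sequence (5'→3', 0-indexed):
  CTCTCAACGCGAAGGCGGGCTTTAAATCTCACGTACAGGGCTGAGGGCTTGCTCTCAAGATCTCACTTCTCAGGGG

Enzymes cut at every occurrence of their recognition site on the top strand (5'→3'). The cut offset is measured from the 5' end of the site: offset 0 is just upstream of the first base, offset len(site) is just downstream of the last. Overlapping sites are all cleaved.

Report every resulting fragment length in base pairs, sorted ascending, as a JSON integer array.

[5,5,7,7,8,9,10,11,14]

Site scan:
  AzqX TCTCA/5: at [1, 26, 52, 60, 67] ⇒ [6, 31, 57, 65, 72]
  FykIV GGGCT/4: at [16, 37, 44, 73] ⇒ [1, 20, 41, 48]

Pooled cuts: [1, 6, 20, 31, 41, 48, 57, 65, 72]

Fragments:
  1→6: 5 bp
  6→20: 14 bp
  20→31: 11 bp
  31→41: 10 bp
  41→48: 7 bp
  48→57: 9 bp
  57→65: 8 bp
  65→72: 7 bp
  72→1 (wrap): 76-72+1 = 5 bp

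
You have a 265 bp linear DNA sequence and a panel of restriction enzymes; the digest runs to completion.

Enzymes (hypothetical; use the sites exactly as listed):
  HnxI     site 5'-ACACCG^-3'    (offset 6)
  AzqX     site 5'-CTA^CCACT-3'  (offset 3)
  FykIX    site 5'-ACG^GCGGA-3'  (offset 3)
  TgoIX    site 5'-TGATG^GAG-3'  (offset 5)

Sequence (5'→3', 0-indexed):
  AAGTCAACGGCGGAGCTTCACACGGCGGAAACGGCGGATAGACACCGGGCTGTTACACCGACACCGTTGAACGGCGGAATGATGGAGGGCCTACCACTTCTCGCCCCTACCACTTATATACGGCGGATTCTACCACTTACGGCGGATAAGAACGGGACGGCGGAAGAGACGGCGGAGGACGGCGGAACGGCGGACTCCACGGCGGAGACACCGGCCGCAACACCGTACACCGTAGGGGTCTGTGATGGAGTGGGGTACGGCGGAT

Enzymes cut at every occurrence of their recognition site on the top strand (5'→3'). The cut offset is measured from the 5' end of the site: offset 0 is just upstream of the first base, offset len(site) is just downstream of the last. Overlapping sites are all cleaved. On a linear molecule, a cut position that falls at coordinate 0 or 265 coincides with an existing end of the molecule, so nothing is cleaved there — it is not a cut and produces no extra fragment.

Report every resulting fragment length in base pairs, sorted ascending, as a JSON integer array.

Per-enzyme occurrences:
  HnxI ACACCG/6: at [41, 54, 60, 207, 219, 226] ⇒ [47, 60, 66, 213, 225, 232]
  AzqX CTACCACT/3: at [90, 106, 129] ⇒ [93, 109, 132]
  FykIX ACGGCGGA/3: at [6, 21, 30, 70, 119, 138, 156, 168, 178, 186, 198, 256] ⇒ [9, 24, 33, 73, 122, 141, 159, 171, 181, 189, 201, 259]
  TgoIX TGATGGAG/5: at [79, 242] ⇒ [84, 247]

All cut coordinates (distinct, sorted): [9, 24, 33, 47, 60, 66, 73, 84, 93, 109, 122, 132, 141, 159, 171, 181, 189, 201, 213, 225, 232, 247, 259]

Fragment lengths:
  [0,9): 9 bp
  [9,24): 15 bp
  [24,33): 9 bp
  [33,47): 14 bp
  [47,60): 13 bp
  [60,66): 6 bp
  [66,73): 7 bp
  [73,84): 11 bp
  [84,93): 9 bp
  [93,109): 16 bp
  [109,122): 13 bp
  [122,132): 10 bp
  [132,141): 9 bp
  [141,159): 18 bp
  [159,171): 12 bp
  [171,181): 10 bp
  [181,189): 8 bp
  [189,201): 12 bp
  [201,213): 12 bp
  [213,225): 12 bp
  [225,232): 7 bp
  [232,247): 15 bp
  [247,259): 12 bp
  [259,265): 6 bp

[6,6,7,7,8,9,9,9,9,10,10,11,12,12,12,12,12,13,13,14,15,15,16,18]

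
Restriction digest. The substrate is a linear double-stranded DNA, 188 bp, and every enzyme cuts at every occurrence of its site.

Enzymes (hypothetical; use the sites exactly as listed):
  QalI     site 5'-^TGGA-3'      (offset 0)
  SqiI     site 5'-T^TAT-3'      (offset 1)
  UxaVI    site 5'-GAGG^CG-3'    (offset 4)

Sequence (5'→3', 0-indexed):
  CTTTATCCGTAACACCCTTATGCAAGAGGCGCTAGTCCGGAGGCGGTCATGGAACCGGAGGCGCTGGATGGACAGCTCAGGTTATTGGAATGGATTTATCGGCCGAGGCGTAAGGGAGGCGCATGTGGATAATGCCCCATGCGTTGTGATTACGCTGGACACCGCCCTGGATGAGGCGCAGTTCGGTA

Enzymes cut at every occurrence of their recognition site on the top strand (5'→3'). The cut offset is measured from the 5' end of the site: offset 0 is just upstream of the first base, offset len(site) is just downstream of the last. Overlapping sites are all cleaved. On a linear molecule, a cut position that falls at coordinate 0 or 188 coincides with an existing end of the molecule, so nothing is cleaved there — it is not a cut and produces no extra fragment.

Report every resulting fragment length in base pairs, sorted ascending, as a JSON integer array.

Scan for sites:
  QalI (TGGA, off=0): starts [49, 64, 68, 85, 90, 125, 155, 167] → cuts [49, 64, 68, 85, 90, 125, 155, 167]
  SqiI (TTAT, off=1): starts [2, 17, 81, 95] → cuts [3, 18, 82, 96]
  UxaVI (GAGGCG, off=4): starts [25, 39, 57, 104, 115, 172] → cuts [29, 43, 61, 108, 119, 176]

All cut coordinates (distinct, sorted): [3, 18, 29, 43, 49, 61, 64, 68, 82, 85, 90, 96, 108, 119, 125, 155, 167, 176]

Fragment lengths:
  [0,3): 3 bp
  [3,18): 15 bp
  [18,29): 11 bp
  [29,43): 14 bp
  [43,49): 6 bp
  [49,61): 12 bp
  [61,64): 3 bp
  [64,68): 4 bp
  [68,82): 14 bp
  [82,85): 3 bp
  [85,90): 5 bp
  [90,96): 6 bp
  [96,108): 12 bp
  [108,119): 11 bp
  [119,125): 6 bp
  [125,155): 30 bp
  [155,167): 12 bp
  [167,176): 9 bp
  [176,188): 12 bp

[3,3,3,4,5,6,6,6,9,11,11,12,12,12,12,14,14,15,30]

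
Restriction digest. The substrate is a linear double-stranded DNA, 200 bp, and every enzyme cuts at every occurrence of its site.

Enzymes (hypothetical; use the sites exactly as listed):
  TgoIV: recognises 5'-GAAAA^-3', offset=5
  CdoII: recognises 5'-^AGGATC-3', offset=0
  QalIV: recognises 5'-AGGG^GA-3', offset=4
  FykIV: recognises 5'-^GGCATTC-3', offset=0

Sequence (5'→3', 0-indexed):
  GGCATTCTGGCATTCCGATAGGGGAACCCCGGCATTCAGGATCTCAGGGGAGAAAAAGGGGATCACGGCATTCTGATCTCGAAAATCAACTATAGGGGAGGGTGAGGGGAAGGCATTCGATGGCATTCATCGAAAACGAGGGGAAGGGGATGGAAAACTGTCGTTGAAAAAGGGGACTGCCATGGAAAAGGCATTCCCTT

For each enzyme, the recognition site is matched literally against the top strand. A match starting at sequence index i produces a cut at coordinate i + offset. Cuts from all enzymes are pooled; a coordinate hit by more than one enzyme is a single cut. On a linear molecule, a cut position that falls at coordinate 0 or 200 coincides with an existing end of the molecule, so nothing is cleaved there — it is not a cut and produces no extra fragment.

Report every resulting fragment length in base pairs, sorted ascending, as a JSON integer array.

Site scan:
  TgoIV (GAAAA, off=5): starts [51, 80, 131, 152, 165, 184] → cuts [56, 85, 136, 157, 170, 189]
  CdoII (AGGATC, off=0): starts [37] → cuts [37]
  QalIV (AGGGGA, off=4): starts [19, 45, 56, 93, 104, 138, 144, 170] → cuts [23, 49, 60, 97, 108, 142, 148, 174]
  FykIV (GGCATTC, off=0): starts [0, 8, 30, 66, 111, 121, 189] → cuts [8, 30, 66, 111, 121, 189] (position 0 is a terminus of the linear molecule — no cut)

All cut coordinates (distinct, sorted): [8, 23, 30, 37, 49, 56, 60, 66, 85, 97, 108, 111, 121, 136, 142, 148, 157, 170, 174, 189]

Fragment lengths:
  [0,8): 8 bp
  [8,23): 15 bp
  [23,30): 7 bp
  [30,37): 7 bp
  [37,49): 12 bp
  [49,56): 7 bp
  [56,60): 4 bp
  [60,66): 6 bp
  [66,85): 19 bp
  [85,97): 12 bp
  [97,108): 11 bp
  [108,111): 3 bp
  [111,121): 10 bp
  [121,136): 15 bp
  [136,142): 6 bp
  [142,148): 6 bp
  [148,157): 9 bp
  [157,170): 13 bp
  [170,174): 4 bp
  [174,189): 15 bp
  [189,200): 11 bp

[3,4,4,6,6,6,7,7,7,8,9,10,11,11,12,12,13,15,15,15,19]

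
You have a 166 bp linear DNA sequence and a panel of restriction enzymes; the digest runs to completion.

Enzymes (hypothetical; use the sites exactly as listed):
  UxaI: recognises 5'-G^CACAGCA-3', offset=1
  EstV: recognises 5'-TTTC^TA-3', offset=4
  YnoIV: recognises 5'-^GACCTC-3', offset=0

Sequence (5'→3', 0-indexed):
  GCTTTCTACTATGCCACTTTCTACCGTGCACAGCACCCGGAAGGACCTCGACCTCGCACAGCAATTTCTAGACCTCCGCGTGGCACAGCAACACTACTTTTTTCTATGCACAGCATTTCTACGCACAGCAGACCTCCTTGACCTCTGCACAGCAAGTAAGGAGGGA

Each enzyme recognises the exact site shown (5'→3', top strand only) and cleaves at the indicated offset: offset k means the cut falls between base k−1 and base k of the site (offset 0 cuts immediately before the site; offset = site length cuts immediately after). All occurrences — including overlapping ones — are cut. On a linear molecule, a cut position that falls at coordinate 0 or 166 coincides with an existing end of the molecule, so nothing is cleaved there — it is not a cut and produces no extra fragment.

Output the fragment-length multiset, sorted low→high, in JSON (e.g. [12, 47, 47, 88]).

Site scan:
  UxaI (GCACAGCA, off=1): starts [27, 55, 82, 107, 122, 146] → cuts [28, 56, 83, 108, 123, 147]
  EstV (TTTCTA, off=4): starts [2, 17, 64, 100, 115] → cuts [6, 21, 68, 104, 119]
  YnoIV (GACCTC, off=0): starts [43, 49, 70, 130, 139] → cuts [43, 49, 70, 130, 139]

Pooled cuts: [6, 21, 28, 43, 49, 56, 68, 70, 83, 104, 108, 119, 123, 130, 139, 147]

Fragment lengths:
  [0,6): 6 bp
  [6,21): 15 bp
  [21,28): 7 bp
  [28,43): 15 bp
  [43,49): 6 bp
  [49,56): 7 bp
  [56,68): 12 bp
  [68,70): 2 bp
  [70,83): 13 bp
  [83,104): 21 bp
  [104,108): 4 bp
  [108,119): 11 bp
  [119,123): 4 bp
  [123,130): 7 bp
  [130,139): 9 bp
  [139,147): 8 bp
  [147,166): 19 bp

[2,4,4,6,6,7,7,7,8,9,11,12,13,15,15,19,21]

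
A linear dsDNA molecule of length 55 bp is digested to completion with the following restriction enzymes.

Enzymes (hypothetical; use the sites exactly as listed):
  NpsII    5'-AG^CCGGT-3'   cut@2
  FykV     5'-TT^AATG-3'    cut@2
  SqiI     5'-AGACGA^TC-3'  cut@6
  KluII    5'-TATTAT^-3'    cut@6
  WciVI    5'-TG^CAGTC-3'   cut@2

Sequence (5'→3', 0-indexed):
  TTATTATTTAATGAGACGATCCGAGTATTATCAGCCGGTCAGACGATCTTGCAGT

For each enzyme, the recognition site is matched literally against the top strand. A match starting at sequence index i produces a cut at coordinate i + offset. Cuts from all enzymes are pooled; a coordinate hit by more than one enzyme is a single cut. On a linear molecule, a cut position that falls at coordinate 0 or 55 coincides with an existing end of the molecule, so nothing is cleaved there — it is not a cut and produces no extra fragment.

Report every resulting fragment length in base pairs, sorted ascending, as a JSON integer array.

Per-enzyme occurrences:
  NpsII (AGCCGGT, off=2): starts [32] → cuts [34]
  FykV (TTAATG, off=2): starts [7] → cuts [9]
  SqiI (AGACGATC, off=6): starts [13, 40] → cuts [19, 46]
  KluII (TATTAT, off=6): starts [1, 25] → cuts [7, 31]
  WciVI (TGCAGTC, off=2): no sites

All cut coordinates (distinct, sorted): [7, 9, 19, 31, 34, 46]

Fragments:
  [0,7): 7 bp
  [7,9): 2 bp
  [9,19): 10 bp
  [19,31): 12 bp
  [31,34): 3 bp
  [34,46): 12 bp
  [46,55): 9 bp

[2,3,7,9,10,12,12]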